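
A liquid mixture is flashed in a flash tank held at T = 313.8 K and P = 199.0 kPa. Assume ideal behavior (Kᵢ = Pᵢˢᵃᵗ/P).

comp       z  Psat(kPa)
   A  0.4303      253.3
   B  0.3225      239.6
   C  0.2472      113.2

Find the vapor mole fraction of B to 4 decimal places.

Raoult's law: Kᵢ = Pᵢˢᵃᵗ/P = Pᵢˢᵃᵗ/199.0.
  K_A = 253.3/199.0 = 1.272864, K_B = 239.6/199.0 = 1.204020, K_C = 113.2/199.0 = 0.568844
Material balance + equilibrium reduce to Σ zᵢ(Kᵢ−1)/(1+β(Kᵢ−1)) = 0.
Check two-phase: ΣzᵢKᵢ = 1.0766 > 1 and Σzᵢ/Kᵢ = 1.0405 > 1, so g(0) = 0.0766 > 0 and g(1) = -0.0405 < 0.
Newton–Raphson from β = 0.41:
  β = 0.4100: g = 0.03685, g' = -0.1052 → β = 0.7604
  β = 0.7604: g = -0.00437, g' = -0.1338 → β = 0.7277
  β = 0.7277: g = -0.00006, g' = -0.1301 → β = 0.7273
Converged at β = 0.7273.
Compositions from xᵢ = zᵢ/(1+β(Kᵢ−1)), yᵢ = Kᵢxᵢ:
  A: x = 0.3590, y = 0.4570
  B: x = 0.2808, y = 0.3381
  C: x = 0.3601, y = 0.2049

y_B = 0.3381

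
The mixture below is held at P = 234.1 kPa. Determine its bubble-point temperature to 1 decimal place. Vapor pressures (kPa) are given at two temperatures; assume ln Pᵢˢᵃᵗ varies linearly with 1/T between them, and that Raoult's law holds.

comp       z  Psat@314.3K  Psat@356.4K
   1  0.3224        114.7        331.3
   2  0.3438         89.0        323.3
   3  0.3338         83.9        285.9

T = 345.1 K

Bubble-point temperature: ΣzᵢPᵢˢᵃᵗ(T) = P. Interpolate ln Pᵢˢᵃᵗ = aᵢ + bᵢ/T.
  T = 314.3 K: ΣzᵢPᵢˢᵃᵗ = 95.58 kPa
  T = 356.4 K: ΣzᵢPᵢˢᵃᵗ = 313.40 kPa
  T = 335.4 K: ΣzᵢPᵢˢᵃᵗ = 179.68 kPa
  T = 345.9 K: ΣzᵢPᵢˢᵃᵗ = 239.25 kPa
  T = 340.6 K: ΣzᵢPᵢˢᵃᵗ = 207.50 kPa
  T = 343.2 K: ΣzᵢPᵢˢᵃᵗ = 222.63 kPa
Interpolating between 343.2 K and 345.9 K gives T ≈ 345.1 K.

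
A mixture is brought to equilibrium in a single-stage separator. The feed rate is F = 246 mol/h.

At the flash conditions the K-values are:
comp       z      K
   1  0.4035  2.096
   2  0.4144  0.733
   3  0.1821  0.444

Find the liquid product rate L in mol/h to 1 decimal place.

Material balance + equilibrium reduce to Σ zᵢ(Kᵢ−1)/(1+β(Kᵢ−1)) = 0.
g(0) = ΣzᵢKᵢ − 1 = 0.2303 and g(1) = 1 − Σzᵢ/Kᵢ = -0.1680, so a root lies in (0, 1).
Iterate (Newton) starting at β = 0.32:
  β = 0.3200: g = 0.08327, g' = -0.3843 → β = 0.5367
  β = 0.5367: g = 0.00499, g' = -0.3468 → β = 0.5511
Converged at β = 0.5511.
Then V = β·F = 0.5511·246 = 135.6 mol/h and L = F − V = 110.4 mol/h.

L = 110.4 mol/h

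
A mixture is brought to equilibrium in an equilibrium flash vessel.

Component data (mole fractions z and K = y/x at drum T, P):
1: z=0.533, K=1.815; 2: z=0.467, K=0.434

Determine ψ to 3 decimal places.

ψ = 0.369

Material balance + equilibrium reduce to Σ zᵢ(Kᵢ−1)/(1+ψ(Kᵢ−1)) = 0.
Feasibility: ΣzᵢKᵢ = 1.170, Σzᵢ/Kᵢ = 1.370 — both > 1, two phases present.
Binary case is linear: z₁(K₁−1)(1+ψ(K₂−1)) + z₂(K₂−1)(1+ψ(K₁−1)) = 0
⇒ ψ = [z₁(K₁−1)+z₂(K₂−1)] / [−(K₁−1)(K₂−1)] = 0.1701/0.4613 = 0.369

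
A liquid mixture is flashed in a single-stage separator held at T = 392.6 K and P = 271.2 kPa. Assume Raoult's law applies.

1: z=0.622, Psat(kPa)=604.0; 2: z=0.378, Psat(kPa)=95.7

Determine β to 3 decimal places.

Raoult's law: Kᵢ = Pᵢˢᵃᵗ/P = Pᵢˢᵃᵗ/271.2.
  K_1 = 604.0/271.2 = 2.22714, K_2 = 95.7/271.2 = 0.35288
Material balance + equilibrium reduce to Σ zᵢ(Kᵢ−1)/(1+β(Kᵢ−1)) = 0.
Feasibility: ΣzᵢKᵢ = 1.519, Σzᵢ/Kᵢ = 1.350 — both > 1, two phases present.
Binary case is linear: z₁(K₁−1)(1+β(K₂−1)) + z₂(K₂−1)(1+β(K₁−1)) = 0
⇒ β = [z₁(K₁−1)+z₂(K₂−1)] / [−(K₁−1)(K₂−1)] = 0.5187/0.7941 = 0.653

β = 0.653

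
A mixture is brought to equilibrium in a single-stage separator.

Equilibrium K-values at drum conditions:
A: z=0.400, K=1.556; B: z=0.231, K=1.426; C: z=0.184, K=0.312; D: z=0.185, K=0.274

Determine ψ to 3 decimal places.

ψ = 0.166

Rachford–Rice: g(ψ) = Σ zᵢ(Kᵢ−1)/(1+ψ(Kᵢ−1)) = 0.
g(0) = ΣzᵢKᵢ − 1 = 0.060 and g(1) = 1 − Σzᵢ/Kᵢ = -0.684, so a root lies in (0, 1).
Newton iteration, ψ⁰ = 0.51:
  ψ = 0.510: g = -0.1542, g' = -0.556 → ψ = 0.233
  ψ = 0.233: g = -0.0259, g' = -0.396 → ψ = 0.167
  ψ = 0.167: g = -0.0006, g' = -0.378 → ψ = 0.166
Converged at ψ = 0.166.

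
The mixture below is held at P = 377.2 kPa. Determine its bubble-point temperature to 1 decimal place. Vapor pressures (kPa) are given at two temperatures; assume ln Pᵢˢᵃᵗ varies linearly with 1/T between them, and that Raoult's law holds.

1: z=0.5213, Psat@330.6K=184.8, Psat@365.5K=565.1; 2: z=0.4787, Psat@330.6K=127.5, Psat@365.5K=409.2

Bubble-point temperature: ΣzᵢPᵢˢᵃᵗ(T) = P. Interpolate ln Pᵢˢᵃᵗ = aᵢ + bᵢ/T.
  T = 330.6 K: ΣzᵢPᵢˢᵃᵗ = 157.37 kPa
  T = 365.5 K: ΣzᵢPᵢˢᵃᵗ = 490.47 kPa
  T = 348.1 K: ΣzᵢPᵢˢᵃᵗ = 286.30 kPa
  T = 356.8 K: ΣzᵢPᵢˢᵃᵗ = 377.19 kPa
  T = 361.1 K: ΣzᵢPᵢˢᵃᵗ = 430.15 kPa
  T = 359.0 K: ΣzᵢPᵢˢᵃᵗ = 403.57 kPa
Interpolating between 356.8 K and 359.0 K gives T ≈ 356.8 K.

T = 356.8 K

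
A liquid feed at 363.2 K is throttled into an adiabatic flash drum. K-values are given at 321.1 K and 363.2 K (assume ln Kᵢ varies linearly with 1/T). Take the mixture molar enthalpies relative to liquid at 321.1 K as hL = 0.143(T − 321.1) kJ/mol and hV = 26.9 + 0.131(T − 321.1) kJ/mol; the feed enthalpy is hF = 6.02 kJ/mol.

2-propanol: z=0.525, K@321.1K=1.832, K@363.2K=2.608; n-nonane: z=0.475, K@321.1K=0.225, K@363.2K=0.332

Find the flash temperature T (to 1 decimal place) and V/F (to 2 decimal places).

Adiabatic flash: solve Rachford–Rice at each trial T, then check hF = ψ·hV(T) + (1−ψ)·hL(T).
  T = 321.1 K: K = (1.832, 0.225), RR gives ψ = 0.107, H_out = 2.865 kJ/mol
  T = 363.2 K: K = (2.608, 0.332), RR gives ψ = 0.491, H_out = 18.968 kJ/mol
  T = 342.1 K: K = (2.209, 0.276), RR gives ψ = 0.333, H_out = 11.868 kJ/mol
  T = 331.6 K: K = (2.018, 0.250), RR gives ψ = 0.233, H_out = 7.751 kJ/mol
  T = 326.4 K: K = (1.925, 0.238), RR gives ψ = 0.175, H_out = 5.456 kJ/mol
  T = 329.0 K: K = (1.971, 0.244), RR gives ψ = 0.205, H_out = 6.630 kJ/mol
  T = 327.7 K: K = (1.948, 0.241), RR gives ψ = 0.190, H_out = 6.050 kJ/mol
Linear interpolation between T = 326.4 (H_out = 5.456) and T = 327.7 (H_out = 6.050) on hF = 6.02 gives T ≈ 327.6 K, at which ψ = 0.19.

T = 327.6 K, V/F = 0.19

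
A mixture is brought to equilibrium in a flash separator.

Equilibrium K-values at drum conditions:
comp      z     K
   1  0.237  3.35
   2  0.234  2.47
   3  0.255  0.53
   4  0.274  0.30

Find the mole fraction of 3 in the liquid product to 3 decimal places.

x_3 = 0.334

Let β = V/F and solve Σ zᵢ(Kᵢ−1)/(1+β(Kᵢ−1)) = 0.
Feasibility: ΣzᵢKᵢ = 1.589, Σzᵢ/Kᵢ = 1.560 — both > 1, two phases present.
Iterate (Newton) starting at β = 0.5:
  β = 0.500: g = 0.0026, g' = -0.859 → β = 0.503
Converged at β = 0.503.
Compositions from xᵢ = zᵢ/(1+β(Kᵢ−1)), yᵢ = Kᵢxᵢ:
  1: x = 0.109, y = 0.364
  2: x = 0.135, y = 0.332
  3: x = 0.334, y = 0.177
  4: x = 0.423, y = 0.127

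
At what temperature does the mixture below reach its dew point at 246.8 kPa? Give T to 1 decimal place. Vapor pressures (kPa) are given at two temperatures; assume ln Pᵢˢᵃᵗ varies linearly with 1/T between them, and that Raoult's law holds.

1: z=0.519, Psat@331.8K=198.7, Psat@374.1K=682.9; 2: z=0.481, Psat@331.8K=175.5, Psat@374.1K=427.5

Dew-point temperature: Σzᵢ·P/Pᵢˢᵃᵗ(T) = 1. Interpolate ln Pᵢˢᵃᵗ = aᵢ + bᵢ/T.
  T = 331.8 K: ΣzᵢP/Pᵢˢᵃᵗ = 1.3211
  T = 374.1 K: ΣzᵢP/Pᵢˢᵃᵗ = 0.4653
  T = 353.0 K: ΣzᵢP/Pᵢˢᵃᵗ = 0.7562
  T = 342.4 K: ΣzᵢP/Pᵢˢᵃᵗ = 0.9898
  T = 337.1 K: ΣzᵢP/Pᵢˢᵃᵗ = 1.1406
  T = 339.8 K: ΣzᵢP/Pᵢˢᵃᵗ = 1.0605
Interpolating between 339.8 K and 342.4 K gives T ≈ 342.0 K.

T = 342.0 K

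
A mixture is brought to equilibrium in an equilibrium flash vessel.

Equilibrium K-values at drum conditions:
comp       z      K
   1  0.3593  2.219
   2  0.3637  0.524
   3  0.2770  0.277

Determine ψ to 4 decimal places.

ψ = 0.0894

Let ψ = V/F and solve Σ zᵢ(Kᵢ−1)/(1+ψ(Kᵢ−1)) = 0.
Check two-phase: ΣzᵢKᵢ = 1.0646 > 1 and Σzᵢ/Kᵢ = 1.8560 > 1, so g(0) = 0.0646 > 0 and g(1) = -0.8560 < 0.
Newton iteration, ψ⁰ = 0.51:
  ψ = 0.5100: g = -0.27579, g' = -0.7101 → ψ = 0.1216
  ψ = 0.1216: g = -0.02189, g' = -0.6719 → ψ = 0.0890
  ψ = 0.0890: g = 0.00028, g' = -0.6898 → ψ = 0.0894
Converged at ψ = 0.0894.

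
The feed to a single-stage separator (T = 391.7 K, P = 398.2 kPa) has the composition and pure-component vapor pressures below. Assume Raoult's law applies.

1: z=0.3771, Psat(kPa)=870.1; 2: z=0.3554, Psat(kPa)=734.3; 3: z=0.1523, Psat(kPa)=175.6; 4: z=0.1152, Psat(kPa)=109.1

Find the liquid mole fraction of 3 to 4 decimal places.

x_3 = 0.2966

Raoult's law: Kᵢ = Pᵢˢᵃᵗ/P = Pᵢˢᵃᵗ/398.2.
  K_1 = 870.1/398.2 = 2.185083, K_2 = 734.3/398.2 = 1.844048, K_3 = 175.6/398.2 = 0.440984, K_4 = 109.1/398.2 = 0.273983
Rachford–Rice: g(V/F) = Σ zᵢ(Kᵢ−1)/(1+V/F(Kᵢ−1)) = 0.
g(0) = ΣzᵢKᵢ − 1 = 0.5781 and g(1) = 1 − Σzᵢ/Kᵢ = -0.1311, so a root lies in (0, 1).
Iterate (Newton) starting at V/F = 0.4:
  V/F = 0.4000: g = 0.29991, g' = -0.5848 → V/F = 0.9128
  V/F = 0.9128: g = -0.03775, g' = -0.9353 → V/F = 0.8725
  V/F = 0.8725: g = -0.00189, g' = -0.8453 → V/F = 0.8702
Converged at V/F = 0.8702.
Compositions from xᵢ = zᵢ/(1+V/F(Kᵢ−1)), yᵢ = Kᵢxᵢ:
  1: x = 0.1856, y = 0.4056
  2: x = 0.2049, y = 0.3778
  3: x = 0.2966, y = 0.1308
  4: x = 0.3129, y = 0.0857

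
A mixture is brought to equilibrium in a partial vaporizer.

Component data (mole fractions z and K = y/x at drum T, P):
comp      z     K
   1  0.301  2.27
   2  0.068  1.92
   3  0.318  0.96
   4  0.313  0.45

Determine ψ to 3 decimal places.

ψ = 0.567

Rachford–Rice: g(ψ) = Σ zᵢ(Kᵢ−1)/(1+ψ(Kᵢ−1)) = 0.
Feasibility: ΣzᵢKᵢ = 1.260, Σzᵢ/Kᵢ = 1.195 — both > 1, two phases present.
Newton iteration, ψ⁰ = 0.5:
  ψ = 0.500: g = 0.0262, g' = -0.389 → ψ = 0.567
Converged at ψ = 0.567.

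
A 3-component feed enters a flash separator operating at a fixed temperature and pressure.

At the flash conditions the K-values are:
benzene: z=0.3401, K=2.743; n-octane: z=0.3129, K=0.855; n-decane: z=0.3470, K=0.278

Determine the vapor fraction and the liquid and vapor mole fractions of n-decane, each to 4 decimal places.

ψ = 0.3297, x_n-decane = 0.4554, y_n-decane = 0.1266

Rachford–Rice: g(ψ) = Σ zᵢ(Kᵢ−1)/(1+ψ(Kᵢ−1)) = 0.
Feasibility: ΣzᵢKᵢ = 1.2969, Σzᵢ/Kᵢ = 1.7382 — both > 1, two phases present.
Iterate (Newton) starting at ψ = 0.69:
  ψ = 0.6900: g = -0.28054, g' = -0.9394 → ψ = 0.3914
  ψ = 0.3914: g = -0.04490, g' = -0.7240 → ψ = 0.3293
  ψ = 0.3293: g = 0.00027, g' = -0.7356 → ψ = 0.3297
Converged at ψ = 0.3297.
Compositions from xᵢ = zᵢ/(1+ψ(Kᵢ−1)), yᵢ = Kᵢxᵢ:
  benzene: x = 0.2160, y = 0.5924
  n-octane: x = 0.3286, y = 0.2810
  n-decane: x = 0.4554, y = 0.1266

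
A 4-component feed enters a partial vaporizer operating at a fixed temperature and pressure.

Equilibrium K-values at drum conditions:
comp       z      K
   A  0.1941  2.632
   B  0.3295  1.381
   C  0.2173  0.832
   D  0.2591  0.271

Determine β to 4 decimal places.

β = 0.3898

Material balance + equilibrium reduce to Σ zᵢ(Kᵢ−1)/(1+β(Kᵢ−1)) = 0.
g(0) = ΣzᵢKᵢ − 1 = 0.2169 and g(1) = 1 − Σzᵢ/Kᵢ = -0.5296, so a root lies in (0, 1).
Newton iteration, β⁰ = 0.5:
  β = 0.5000: g = -0.05719, g' = -0.5388 → β = 0.3938
  β = 0.3938: g = -0.00206, g' = -0.5057 → β = 0.3898
Converged at β = 0.3898.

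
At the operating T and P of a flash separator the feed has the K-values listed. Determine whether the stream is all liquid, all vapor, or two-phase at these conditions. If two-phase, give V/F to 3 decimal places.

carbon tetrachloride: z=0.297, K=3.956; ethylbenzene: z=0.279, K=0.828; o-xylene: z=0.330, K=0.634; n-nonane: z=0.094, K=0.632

ΣzᵢKᵢ = 1.675; Σzᵢ/Kᵢ = 1.081.
Both exceed 1, so a two-phase solution exists.
Let ψ = V/F and solve Σ zᵢ(Kᵢ−1)/(1+ψ(Kᵢ−1)) = 0.
Newton–Raphson from ψ = 0.42:
  ψ = 0.420: g = 0.1563, g' = -0.606 → ψ = 0.678
  ψ = 0.678: g = 0.0311, g' = -0.399 → ψ = 0.756
  ψ = 0.756: g = 0.0013, g' = -0.368 → ψ = 0.760
Converged at ψ = 0.760.

two-phase, V/F = 0.760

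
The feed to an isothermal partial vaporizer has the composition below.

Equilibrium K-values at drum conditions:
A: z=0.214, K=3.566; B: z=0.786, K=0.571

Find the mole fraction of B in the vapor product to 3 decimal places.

y_B = 0.489

Let ψ = V/F and solve Σ zᵢ(Kᵢ−1)/(1+ψ(Kᵢ−1)) = 0.
g(0) = ΣzᵢKᵢ − 1 = 0.212 and g(1) = 1 − Σzᵢ/Kᵢ = -0.437, so a root lies in (0, 1).
Binary case is linear: z₁(K₁−1)(1+ψ(K₂−1)) + z₂(K₂−1)(1+ψ(K₁−1)) = 0
⇒ ψ = [z₁(K₁−1)+z₂(K₂−1)] / [−(K₁−1)(K₂−1)] = 0.2119/1.1008 = 0.193
Compositions from xᵢ = zᵢ/(1+ψ(Kᵢ−1)), yᵢ = Kᵢxᵢ:
  A: x = 0.143, y = 0.511
  B: x = 0.857, y = 0.489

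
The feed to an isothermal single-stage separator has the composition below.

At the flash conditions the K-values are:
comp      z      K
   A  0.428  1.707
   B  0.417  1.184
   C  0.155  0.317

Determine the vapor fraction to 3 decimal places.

Iterate (Newton) starting at ψ = 0.62:
  ψ = 0.620: g = 0.0956, g' = -0.332 → ψ = 0.908
  ψ = 0.908: g = -0.0285, g' = -0.590 → ψ = 0.859
  ψ = 0.859: g = -0.0018, g' = -0.517 → ψ = 0.856
Converged at ψ = 0.856.

ψ = 0.856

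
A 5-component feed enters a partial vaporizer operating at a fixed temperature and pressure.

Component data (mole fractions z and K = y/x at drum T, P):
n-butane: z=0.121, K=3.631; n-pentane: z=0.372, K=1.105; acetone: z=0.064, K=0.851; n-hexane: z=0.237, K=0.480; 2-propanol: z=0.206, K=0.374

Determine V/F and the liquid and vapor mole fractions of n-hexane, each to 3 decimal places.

Rachford–Rice: g(V/F) = Σ zᵢ(Kᵢ−1)/(1+V/F(Kᵢ−1)) = 0.
g(0) = ΣzᵢKᵢ − 1 = 0.096 and g(1) = 1 − Σzᵢ/Kᵢ = -0.490, so a root lies in (0, 1).
Newton iteration, V/F⁰ = 0.5:
  V/F = 0.500: g = -0.1900, g' = -0.450 → V/F = 0.078
  V/F = 0.078: g = 0.0295, g' = -0.742 → V/F = 0.117
  V/F = 0.117: g = 0.0017, g' = -0.661 → V/F = 0.120
Converged at V/F = 0.120.
Compositions from xᵢ = zᵢ/(1+V/F(Kᵢ−1)), yᵢ = Kᵢxᵢ:
  n-butane: x = 0.092, y = 0.334
  n-pentane: x = 0.367, y = 0.406
  acetone: x = 0.065, y = 0.055
  n-hexane: x = 0.253, y = 0.121
  2-propanol: x = 0.223, y = 0.083

V/F = 0.120, x_n-hexane = 0.253, y_n-hexane = 0.121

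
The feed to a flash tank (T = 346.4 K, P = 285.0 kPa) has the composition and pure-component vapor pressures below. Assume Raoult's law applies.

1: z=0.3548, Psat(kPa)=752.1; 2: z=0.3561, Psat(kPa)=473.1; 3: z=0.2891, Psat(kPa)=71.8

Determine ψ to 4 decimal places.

Raoult's law: Kᵢ = Pᵢˢᵃᵗ/P = Pᵢˢᵃᵗ/285.0.
  K_1 = 752.1/285.0 = 2.638947, K_2 = 473.1/285.0 = 1.660000, K_3 = 71.8/285.0 = 0.251930
Material balance + equilibrium reduce to Σ zᵢ(Kᵢ−1)/(1+ψ(Kᵢ−1)) = 0.
Check two-phase: ΣzᵢKᵢ = 1.6003 > 1 and Σzᵢ/Kᵢ = 1.4965 > 1, so g(0) = 0.6003 > 0 and g(1) = -0.4965 < 0.
Newton iteration, ψ⁰ = 0.58:
  ψ = 0.5800: g = 0.08606, g' = -0.8364 → ψ = 0.6829
  ψ = 0.6829: g = -0.00573, g' = -0.9621 → ψ = 0.6769
Converged at ψ = 0.6769.

ψ = 0.6769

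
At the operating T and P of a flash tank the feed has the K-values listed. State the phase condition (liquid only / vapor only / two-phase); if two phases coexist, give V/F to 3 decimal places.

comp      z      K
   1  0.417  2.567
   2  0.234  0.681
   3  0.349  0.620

ΣzᵢKᵢ = 1.446; Σzᵢ/Kᵢ = 1.069.
Both exceed 1, so a two-phase solution exists.
Rachford–Rice: g(ψ) = Σ zᵢ(Kᵢ−1)/(1+ψ(Kᵢ−1)) = 0.
Newton iteration, ψ⁰ = 0.5:
  ψ = 0.500: g = 0.1138, g' = -0.432 → ψ = 0.763
  ψ = 0.763: g = 0.0121, g' = -0.354 → ψ = 0.797
  ψ = 0.797: g = 0.0001, g' = -0.349 → ψ = 0.798
Converged at ψ = 0.798.

two-phase, V/F = 0.798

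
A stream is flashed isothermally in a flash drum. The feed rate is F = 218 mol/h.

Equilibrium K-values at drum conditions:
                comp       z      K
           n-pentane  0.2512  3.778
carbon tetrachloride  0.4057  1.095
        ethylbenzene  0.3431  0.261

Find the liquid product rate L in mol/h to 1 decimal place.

L = 128.7 mol/h

Rachford–Rice: g(β) = Σ zᵢ(Kᵢ−1)/(1+β(Kᵢ−1)) = 0.
Check two-phase: ΣzᵢKᵢ = 1.4828 > 1 and Σzᵢ/Kᵢ = 1.7516 > 1, so g(0) = 0.4828 > 0 and g(1) = -0.7516 < 0.
Newton iteration, β⁰ = 0.5:
  β = 0.5000: g = -0.07325, g' = -0.8143 → β = 0.4101
  β = 0.4101: g = -0.00047, g' = -0.8128 → β = 0.4095
Converged at β = 0.4095.
Then V = β·F = 0.4095·218 = 89.3 mol/h and L = F − V = 128.7 mol/h.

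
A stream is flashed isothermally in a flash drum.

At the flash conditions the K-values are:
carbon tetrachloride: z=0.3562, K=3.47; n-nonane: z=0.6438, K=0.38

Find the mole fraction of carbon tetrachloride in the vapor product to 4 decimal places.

y_carbon tetrachloride = 0.6962

Rachford–Rice: g(ψ) = Σ zᵢ(Kᵢ−1)/(1+ψ(Kᵢ−1)) = 0.
Feasibility: ΣzᵢKᵢ = 1.4807, Σzᵢ/Kᵢ = 1.7969 — both > 1, two phases present.
Binary case is linear: z₁(K₁−1)(1+ψ(K₂−1)) + z₂(K₂−1)(1+ψ(K₁−1)) = 0
⇒ ψ = [z₁(K₁−1)+z₂(K₂−1)] / [−(K₁−1)(K₂−1)] = 0.48066/1.53140 = 0.3139
Compositions from xᵢ = zᵢ/(1+ψ(Kᵢ−1)), yᵢ = Kᵢxᵢ:
  carbon tetrachloride: x = 0.2006, y = 0.6962
  n-nonane: x = 0.7994, y = 0.3038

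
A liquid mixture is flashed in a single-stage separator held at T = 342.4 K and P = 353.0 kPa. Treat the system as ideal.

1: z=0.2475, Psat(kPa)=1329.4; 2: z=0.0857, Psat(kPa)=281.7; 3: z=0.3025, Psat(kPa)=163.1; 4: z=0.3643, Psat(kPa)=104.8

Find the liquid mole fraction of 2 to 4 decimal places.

x_2 = 0.0884

Raoult's law: Kᵢ = Pᵢˢᵃᵗ/P = Pᵢˢᵃᵗ/353.0.
  K_1 = 1329.4/353.0 = 3.766006, K_2 = 281.7/353.0 = 0.798017, K_3 = 163.1/353.0 = 0.462040, K_4 = 104.8/353.0 = 0.296884
Newton iteration, ψ⁰ = 0.5:
  ψ = 0.5000: g = -0.34960, g' = -0.9299 → ψ = 0.1241
  ψ = 0.1241: g = 0.03695, g' = -1.3700 → ψ = 0.1510
  ψ = 0.1510: g = 0.00132, g' = -1.2750 → ψ = 0.1521
Converged at ψ = 0.1521.
Compositions from xᵢ = zᵢ/(1+ψ(Kᵢ−1)), yᵢ = Kᵢxᵢ:
  1: x = 0.1742, y = 0.6561
  2: x = 0.0884, y = 0.0706
  3: x = 0.3294, y = 0.1522
  4: x = 0.4079, y = 0.1211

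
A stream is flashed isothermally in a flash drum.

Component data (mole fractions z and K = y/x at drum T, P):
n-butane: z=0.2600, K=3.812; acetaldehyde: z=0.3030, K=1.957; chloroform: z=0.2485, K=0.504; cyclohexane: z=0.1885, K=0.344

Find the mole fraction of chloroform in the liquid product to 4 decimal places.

x_chloroform = 0.3816

Newton iteration, β⁰ = 0.62:
  β = 0.6200: g = 0.06207, g' = -0.7404 → β = 0.7038
  β = 0.7038: g = -0.00041, g' = -0.7550 → β = 0.7033
Converged at β = 0.7033.
Compositions from xᵢ = zᵢ/(1+β(Kᵢ−1)), yᵢ = Kᵢxᵢ:
  n-butane: x = 0.0873, y = 0.3329
  acetaldehyde: x = 0.1811, y = 0.3544
  chloroform: x = 0.3816, y = 0.1923
  cyclohexane: x = 0.3500, y = 0.1204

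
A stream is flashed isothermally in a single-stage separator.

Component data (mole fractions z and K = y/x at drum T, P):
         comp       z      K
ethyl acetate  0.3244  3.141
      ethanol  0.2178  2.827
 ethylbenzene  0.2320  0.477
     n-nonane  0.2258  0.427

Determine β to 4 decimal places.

β = 0.7605

Let β = V/F and solve Σ zᵢ(Kᵢ−1)/(1+β(Kᵢ−1)) = 0.
Feasibility: ΣzᵢKᵢ = 1.8417, Σzᵢ/Kᵢ = 1.1955 — both > 1, two phases present.
Newton iteration, β⁰ = 0.67:
  β = 0.6700: g = 0.06741, g' = -0.7436 → β = 0.7607
  β = 0.7607: g = -0.00010, g' = -0.7505 → β = 0.7605
Converged at β = 0.7605.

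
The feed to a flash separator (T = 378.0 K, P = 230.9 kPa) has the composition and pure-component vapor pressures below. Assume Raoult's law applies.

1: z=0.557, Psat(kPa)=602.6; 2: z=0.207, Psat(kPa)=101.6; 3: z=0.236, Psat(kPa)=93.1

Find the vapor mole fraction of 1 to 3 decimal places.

y_1 = 0.691

Raoult's law: Kᵢ = Pᵢˢᵃᵗ/P = Pᵢˢᵃᵗ/230.9.
  K_1 = 602.6/230.9 = 2.60979, K_2 = 101.6/230.9 = 0.44002, K_3 = 93.1/230.9 = 0.40320
Iterate (Newton) starting at V/F = 0.63:
  V/F = 0.630: g = 0.0404, g' = -0.727 → V/F = 0.686
  V/F = 0.686: g = -0.0003, g' = -0.738 → V/F = 0.685
Converged at V/F = 0.685.
Compositions from xᵢ = zᵢ/(1+V/F(Kᵢ−1)), yᵢ = Kᵢxᵢ:
  1: x = 0.265, y = 0.691
  2: x = 0.336, y = 0.148
  3: x = 0.399, y = 0.161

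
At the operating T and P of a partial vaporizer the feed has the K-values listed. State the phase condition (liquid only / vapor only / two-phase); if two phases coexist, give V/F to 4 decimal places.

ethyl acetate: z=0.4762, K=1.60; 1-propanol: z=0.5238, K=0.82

vapor only

ΣzᵢKᵢ = 1.1914; Σzᵢ/Kᵢ = 0.9364.
Since Σzᵢ/Kᵢ < 1 the mixture is above its dew point — single vapor phase.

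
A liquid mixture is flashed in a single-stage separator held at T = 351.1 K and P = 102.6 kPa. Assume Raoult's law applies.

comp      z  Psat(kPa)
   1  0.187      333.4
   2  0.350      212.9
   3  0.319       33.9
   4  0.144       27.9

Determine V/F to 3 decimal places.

Raoult's law: Kᵢ = Pᵢˢᵃᵗ/P = Pᵢˢᵃᵗ/102.6.
  K_1 = 333.4/102.6 = 3.24951, K_2 = 212.9/102.6 = 2.07505, K_3 = 33.9/102.6 = 0.33041, K_4 = 27.9/102.6 = 0.27193
Material balance + equilibrium reduce to Σ zᵢ(Kᵢ−1)/(1+V/F(Kᵢ−1)) = 0.
Feasibility: ΣzᵢKᵢ = 1.478, Σzᵢ/Kᵢ = 1.721 — both > 1, two phases present.
Newton iteration, V/F⁰ = 0.38:
  V/F = 0.380: g = 0.0625, g' = -0.882 → V/F = 0.451
Converged at V/F = 0.451.

V/F = 0.451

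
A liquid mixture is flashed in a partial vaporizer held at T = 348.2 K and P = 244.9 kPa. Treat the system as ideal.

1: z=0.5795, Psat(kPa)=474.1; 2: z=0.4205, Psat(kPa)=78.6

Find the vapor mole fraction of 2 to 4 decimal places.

Raoult's law: Kᵢ = Pᵢˢᵃᵗ/P = Pᵢˢᵃᵗ/244.9.
  K_1 = 474.1/244.9 = 1.935892, K_2 = 78.6/244.9 = 0.320947
Rachford–Rice: g(β) = Σ zᵢ(Kᵢ−1)/(1+β(Kᵢ−1)) = 0.
Check two-phase: ΣzᵢKᵢ = 1.2568 > 1 and Σzᵢ/Kᵢ = 1.6095 > 1, so g(0) = 0.2568 > 0 and g(1) = -0.6095 < 0.
Binary case is linear: z₁(K₁−1)(1+β(K₂−1)) + z₂(K₂−1)(1+β(K₁−1)) = 0
⇒ β = [z₁(K₁−1)+z₂(K₂−1)] / [−(K₁−1)(K₂−1)] = 0.25681/0.63552 = 0.4041
Compositions from xᵢ = zᵢ/(1+β(Kᵢ−1)), yᵢ = Kᵢxᵢ:
  1: x = 0.4205, y = 0.8140
  2: x = 0.5795, y = 0.1860

y_2 = 0.1860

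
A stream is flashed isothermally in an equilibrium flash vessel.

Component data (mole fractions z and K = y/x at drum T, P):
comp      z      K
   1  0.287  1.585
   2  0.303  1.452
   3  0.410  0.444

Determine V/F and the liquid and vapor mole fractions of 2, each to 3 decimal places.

V/F = 0.266, x_2 = 0.270, y_2 = 0.393

Rachford–Rice: g(V/F) = Σ zᵢ(Kᵢ−1)/(1+V/F(Kᵢ−1)) = 0.
g(0) = ΣzᵢKᵢ − 1 = 0.077 and g(1) = 1 − Σzᵢ/Kᵢ = -0.313, so a root lies in (0, 1).
Iterate (Newton) starting at V/F = 0.5:
  V/F = 0.500: g = -0.0741, g' = -0.343 → V/F = 0.284
  V/F = 0.284: g = -0.0053, g' = -0.300 → V/F = 0.266
Converged at V/F = 0.266.
Compositions from xᵢ = zᵢ/(1+V/F(Kᵢ−1)), yᵢ = Kᵢxᵢ:
  1: x = 0.248, y = 0.394
  2: x = 0.270, y = 0.393
  3: x = 0.481, y = 0.214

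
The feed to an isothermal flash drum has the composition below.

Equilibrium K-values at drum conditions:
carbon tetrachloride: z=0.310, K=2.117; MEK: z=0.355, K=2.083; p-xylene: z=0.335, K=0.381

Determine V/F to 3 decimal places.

Rachford–Rice: g(V/F) = Σ zᵢ(Kᵢ−1)/(1+V/F(Kᵢ−1)) = 0.
g(0) = ΣzᵢKᵢ − 1 = 0.523 and g(1) = 1 − Σzᵢ/Kᵢ = -0.196, so a root lies in (0, 1).
Newton iteration, V/F⁰ = 0.5:
  V/F = 0.500: g = 0.1713, g' = -0.604 → V/F = 0.784
  V/F = 0.784: g = -0.0102, g' = -0.716 → V/F = 0.770
  V/F = 0.770: g = -0.0001, g' = -0.704 → V/F = 0.769
Converged at V/F = 0.769.

V/F = 0.769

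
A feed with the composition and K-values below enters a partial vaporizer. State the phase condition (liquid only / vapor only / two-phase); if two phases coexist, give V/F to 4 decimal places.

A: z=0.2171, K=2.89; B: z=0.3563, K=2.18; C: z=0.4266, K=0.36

ΣzᵢKᵢ = 1.5577; Σzᵢ/Kᵢ = 1.4236.
Both exceed 1, so a two-phase solution exists.
Newton–Raphson from ψ = 0.47:
  ψ = 0.4700: g = 0.09726, g' = -0.7802 → ψ = 0.5947
  ψ = 0.5947: g = -0.00052, g' = -0.7987 → ψ = 0.5940
Converged at ψ = 0.5940.

two-phase, V/F = 0.5940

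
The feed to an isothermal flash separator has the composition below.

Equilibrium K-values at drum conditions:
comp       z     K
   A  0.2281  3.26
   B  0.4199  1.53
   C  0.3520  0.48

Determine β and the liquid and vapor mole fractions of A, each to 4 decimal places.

Iterate (Newton) starting at β = 0.5:
  β = 0.5000: g = 0.17060, g' = -0.5043 → β = 0.8383
  β = 0.8383: g = 0.00770, g' = -0.4947 → β = 0.8538
Converged at β = 0.8538.
Compositions from xᵢ = zᵢ/(1+β(Kᵢ−1)), yᵢ = Kᵢxᵢ:
  A: x = 0.0779, y = 0.2538
  B: x = 0.2891, y = 0.4423
  C: x = 0.6330, y = 0.3039

β = 0.8538, x_A = 0.0779, y_A = 0.2538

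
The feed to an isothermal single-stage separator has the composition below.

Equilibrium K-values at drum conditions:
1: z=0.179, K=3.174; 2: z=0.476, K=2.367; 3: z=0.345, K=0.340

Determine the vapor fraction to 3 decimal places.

ψ = 0.770

Newton–Raphson from ψ = 0.62:
  ψ = 0.620: g = 0.1325, g' = -0.845 → ψ = 0.777
  ψ = 0.777: g = -0.0071, g' = -0.959 → ψ = 0.770
Converged at ψ = 0.770.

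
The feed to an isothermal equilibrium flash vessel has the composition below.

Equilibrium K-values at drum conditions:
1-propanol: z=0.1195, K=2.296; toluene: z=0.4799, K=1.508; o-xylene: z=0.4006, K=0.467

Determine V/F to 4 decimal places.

V/F = 0.4925

Rachford–Rice: g(V/F) = Σ zᵢ(Kᵢ−1)/(1+V/F(Kᵢ−1)) = 0.
Check two-phase: ΣzᵢKᵢ = 1.1851 > 1 and Σzᵢ/Kᵢ = 1.2281 > 1, so g(0) = 0.1851 > 0 and g(1) = -0.2281 < 0.
Newton iteration, V/F⁰ = 0.48:
  V/F = 0.4800: g = 0.00455, g' = -0.3618 → V/F = 0.4926
  V/F = 0.4926: g = -0.00001, g' = -0.3633 → V/F = 0.4925
Converged at V/F = 0.4925.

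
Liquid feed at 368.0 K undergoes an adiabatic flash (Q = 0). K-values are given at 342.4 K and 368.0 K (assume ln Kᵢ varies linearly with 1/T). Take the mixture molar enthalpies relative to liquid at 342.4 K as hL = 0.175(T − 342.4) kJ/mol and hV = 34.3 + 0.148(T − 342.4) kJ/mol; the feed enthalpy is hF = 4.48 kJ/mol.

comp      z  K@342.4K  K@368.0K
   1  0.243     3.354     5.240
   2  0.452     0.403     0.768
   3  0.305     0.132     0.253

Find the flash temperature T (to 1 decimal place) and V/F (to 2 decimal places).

T = 348.8 K, V/F = 0.10

Adiabatic flash: solve Rachford–Rice at each trial T, then check hF = ψ·hV(T) + (1−ψ)·hL(T).
  T = 342.4 K: K = (3.354, 0.403, 0.132), RR gives ψ = 0.022, H_out = 0.766 kJ/mol
  T = 368.0 K: K = (5.240, 0.768, 0.253), RR gives ψ = 0.343, H_out = 15.994 kJ/mol
  T = 355.2 K: K = (4.226, 0.563, 0.185), RR gives ψ = 0.173, H_out = 8.113 kJ/mol
  T = 348.8 K: K = (3.773, 0.478, 0.157), RR gives ψ = 0.098, H_out = 4.479 kJ/mol
  T = 352.0 K: K = (3.995, 0.519, 0.170), RR gives ψ = 0.136, H_out = 6.293 kJ/mol
  T = 350.4 K: K = (3.883, 0.498, 0.163), RR gives ψ = 0.117, H_out = 5.387 kJ/mol
Linear interpolation between T = 348.8 (H_out = 4.479) and T = 350.4 (H_out = 5.387) on hF = 4.48 gives T ≈ 348.8 K, at which ψ = 0.10.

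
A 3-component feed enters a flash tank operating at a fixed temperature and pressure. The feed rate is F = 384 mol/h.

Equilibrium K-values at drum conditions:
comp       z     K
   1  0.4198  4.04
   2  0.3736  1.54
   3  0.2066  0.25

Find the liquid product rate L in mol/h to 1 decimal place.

L = 38.2 mol/h

Material balance + equilibrium reduce to Σ zᵢ(Kᵢ−1)/(1+ψ(Kᵢ−1)) = 0.
Feasibility: ΣzᵢKᵢ = 2.3230, Σzᵢ/Kᵢ = 1.1729 — both > 1, two phases present.
Newton–Raphson from ψ = 0.5:
  ψ = 0.5000: g = 0.41736, g' = -0.9760 → ψ = 0.9276
  ψ = 0.9276: g = -0.04075, g' = -1.5694 → ψ = 0.9017
  ψ = 0.9017: g = -0.00180, g' = -1.4352 → ψ = 0.9004
Converged at ψ = 0.9004.
Then V = ψ·F = 0.9004·384 = 345.8 mol/h and L = F − V = 38.2 mol/h.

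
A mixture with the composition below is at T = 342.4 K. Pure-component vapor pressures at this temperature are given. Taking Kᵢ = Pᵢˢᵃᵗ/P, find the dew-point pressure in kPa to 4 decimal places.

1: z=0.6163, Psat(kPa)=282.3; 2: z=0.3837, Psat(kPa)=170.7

At the dew point ψ → 1, so Σzᵢ/Kᵢ = 1 with Kᵢ = Pᵢˢᵃᵗ/P ⇒ 1/P = Σzᵢ/Pᵢˢᵃᵗ.
1/P = 0.6163/282.3 + 0.3837/170.7 = 0.0044309 ⇒ P = 225.6857 kPa

Pdew = 225.6857 kPa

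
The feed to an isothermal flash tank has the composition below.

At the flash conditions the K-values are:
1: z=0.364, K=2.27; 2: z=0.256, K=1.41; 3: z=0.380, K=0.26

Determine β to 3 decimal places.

Rachford–Rice: g(β) = Σ zᵢ(Kᵢ−1)/(1+β(Kᵢ−1)) = 0.
Feasibility: ΣzᵢKᵢ = 1.286, Σzᵢ/Kᵢ = 1.803 — both > 1, two phases present.
Newton–Raphson from β = 0.65:
  β = 0.650: g = -0.2057, g' = -0.976 → β = 0.439
  β = 0.439: g = -0.0309, g' = -0.730 → β = 0.397
  β = 0.397: g = -0.0005, g' = -0.708 → β = 0.396
Converged at β = 0.396.

β = 0.396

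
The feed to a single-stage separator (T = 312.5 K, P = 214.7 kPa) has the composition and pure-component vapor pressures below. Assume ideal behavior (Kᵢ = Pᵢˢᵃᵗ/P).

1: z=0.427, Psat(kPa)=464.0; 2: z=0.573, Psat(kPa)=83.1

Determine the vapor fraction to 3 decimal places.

Raoult's law: Kᵢ = Pᵢˢᵃᵗ/P = Pᵢˢᵃᵗ/214.7.
  K_1 = 464.0/214.7 = 2.16116, K_2 = 83.1/214.7 = 0.38705
Let ψ = V/F and solve Σ zᵢ(Kᵢ−1)/(1+ψ(Kᵢ−1)) = 0.
Feasibility: ΣzᵢKᵢ = 1.145, Σzᵢ/Kᵢ = 1.678 — both > 1, two phases present.
Newton–Raphson from ψ = 0.54:
  ψ = 0.540: g = -0.2202, g' = -0.698 → ψ = 0.225
  ψ = 0.225: g = -0.0141, g' = -0.652 → ψ = 0.203
Converged at ψ = 0.203.

ψ = 0.203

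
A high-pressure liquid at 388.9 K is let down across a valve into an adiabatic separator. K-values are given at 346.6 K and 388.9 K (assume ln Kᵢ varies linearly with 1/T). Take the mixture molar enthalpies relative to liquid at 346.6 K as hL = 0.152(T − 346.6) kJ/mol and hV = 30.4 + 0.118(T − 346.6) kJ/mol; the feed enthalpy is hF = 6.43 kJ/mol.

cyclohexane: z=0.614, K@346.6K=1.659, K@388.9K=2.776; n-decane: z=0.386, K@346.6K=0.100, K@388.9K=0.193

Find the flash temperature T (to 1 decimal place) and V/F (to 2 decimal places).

T = 351.5 K, V/F = 0.19

Adiabatic flash: solve Rachford–Rice at each trial T, then check hF = ψ·hV(T) + (1−ψ)·hL(T).
  T = 346.6 K: K = (1.659, 0.100), RR gives ψ = 0.096, H_out = 2.933 kJ/mol
  T = 388.9 K: K = (2.776, 0.193), RR gives ψ = 0.544, H_out = 22.170 kJ/mol
  T = 367.8 K: K = (2.179, 0.142), RR gives ψ = 0.388, H_out = 14.740 kJ/mol
  T = 357.2 K: K = (1.909, 0.120), RR gives ψ = 0.273, H_out = 9.809 kJ/mol
  T = 351.9 K: K = (1.782, 0.110), RR gives ψ = 0.196, H_out = 6.718 kJ/mol
  T = 349.2 K: K = (1.719, 0.105), RR gives ψ = 0.149, H_out = 4.897 kJ/mol
  T = 350.5 K: K = (1.749, 0.107), RR gives ψ = 0.172, H_out = 5.798 kJ/mol
Linear interpolation between T = 350.5 (H_out = 5.798) and T = 351.9 (H_out = 6.718) on hF = 6.43 gives T ≈ 351.5 K, at which ψ = 0.19.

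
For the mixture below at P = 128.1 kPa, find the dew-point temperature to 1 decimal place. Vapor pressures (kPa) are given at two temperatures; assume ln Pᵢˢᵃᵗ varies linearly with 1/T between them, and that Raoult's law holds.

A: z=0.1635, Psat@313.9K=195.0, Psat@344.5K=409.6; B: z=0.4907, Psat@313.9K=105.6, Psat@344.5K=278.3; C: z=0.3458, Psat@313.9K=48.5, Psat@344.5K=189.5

Dew-point temperature: Σzᵢ·P/Pᵢˢᵃᵗ(T) = 1. Interpolate ln Pᵢˢᵃᵗ = aᵢ + bᵢ/T.
  T = 313.9 K: ΣzᵢP/Pᵢˢᵃᵗ = 1.6160
  T = 344.5 K: ΣzᵢP/Pᵢˢᵃᵗ = 0.5108
  T = 329.2 K: ΣzᵢP/Pᵢˢᵃᵗ = 0.8790
  T = 321.5 K: ΣzᵢP/Pᵢˢᵃᵗ = 1.1836
  T = 325.4 K: ΣzᵢP/Pᵢˢᵃᵗ = 1.0158
  T = 327.3 K: ΣzᵢP/Pᵢˢᵃᵗ = 0.9444
Interpolating between 325.4 K and 327.3 K gives T ≈ 325.8 K.

T = 325.8 K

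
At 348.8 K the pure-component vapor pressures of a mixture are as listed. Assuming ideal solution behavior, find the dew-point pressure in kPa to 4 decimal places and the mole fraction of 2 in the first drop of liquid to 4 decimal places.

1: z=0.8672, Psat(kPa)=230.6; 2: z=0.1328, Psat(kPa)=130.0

At the dew point ψ → 1, so Σzᵢ/Kᵢ = 1 with Kᵢ = Pᵢˢᵃᵗ/P ⇒ 1/P = Σzᵢ/Pᵢˢᵃᵗ.
1/P = 0.8672/230.6 + 0.1328/130.0 = 0.0047822 ⇒ P = 209.1104 kPa
xᵢ = zᵢP/Pᵢˢᵃᵗ ⇒ x_2 = 0.1328·209.1104/130.0 = 0.2136

Pdew = 209.1104 kPa, x_2 = 0.2136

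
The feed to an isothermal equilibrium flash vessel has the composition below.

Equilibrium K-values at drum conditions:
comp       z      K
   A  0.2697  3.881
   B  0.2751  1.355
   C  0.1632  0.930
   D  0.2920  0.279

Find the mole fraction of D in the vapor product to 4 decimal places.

y_D = 0.1396

Material balance + equilibrium reduce to Σ zᵢ(Kᵢ−1)/(1+V/F(Kᵢ−1)) = 0.
Feasibility: ΣzᵢKᵢ = 1.6527, Σzᵢ/Kᵢ = 1.4946 — both > 1, two phases present.
Newton iteration, V/F⁰ = 0.47:
  V/F = 0.4700: g = 0.08351, g' = -0.7775 → V/F = 0.5774
  V/F = 0.5774: g = 0.00018, g' = -0.7858 → V/F = 0.5776
Converged at V/F = 0.5776.
Compositions from xᵢ = zᵢ/(1+V/F(Kᵢ−1)), yᵢ = Kᵢxᵢ:
  A: x = 0.1012, y = 0.3929
  B: x = 0.2283, y = 0.3093
  C: x = 0.1701, y = 0.1582
  D: x = 0.5004, y = 0.1396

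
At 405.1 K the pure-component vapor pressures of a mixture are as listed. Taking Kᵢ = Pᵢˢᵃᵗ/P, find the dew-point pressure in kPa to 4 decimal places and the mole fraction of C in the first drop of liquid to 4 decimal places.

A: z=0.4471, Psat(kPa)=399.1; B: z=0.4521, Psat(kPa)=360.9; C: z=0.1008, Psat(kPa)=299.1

At the dew point ψ → 1, so Σzᵢ/Kᵢ = 1 with Kᵢ = Pᵢˢᵃᵗ/P ⇒ 1/P = Σzᵢ/Pᵢˢᵃᵗ.
1/P = 0.4471/399.1 + 0.4521/360.9 + 0.1008/299.1 = 0.0027100 ⇒ P = 369.0060 kPa
xᵢ = zᵢP/Pᵢˢᵃᵗ ⇒ x_C = 0.1008·369.0060/299.1 = 0.1244

Pdew = 369.0060 kPa, x_C = 0.1244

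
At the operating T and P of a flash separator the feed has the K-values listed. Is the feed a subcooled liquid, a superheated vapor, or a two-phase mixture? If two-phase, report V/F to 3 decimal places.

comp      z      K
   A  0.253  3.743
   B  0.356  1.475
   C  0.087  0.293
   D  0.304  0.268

ΣzᵢKᵢ = 1.579; Σzᵢ/Kᵢ = 1.740.
Both exceed 1, so a two-phase solution exists.
Let ψ = V/F and solve Σ zᵢ(Kᵢ−1)/(1+ψ(Kᵢ−1)) = 0.
Newton–Raphson from ψ = 0.5:
  ψ = 0.500: g = -0.0169, g' = -0.900 → ψ = 0.481
Converged at ψ = 0.481.

two-phase, V/F = 0.481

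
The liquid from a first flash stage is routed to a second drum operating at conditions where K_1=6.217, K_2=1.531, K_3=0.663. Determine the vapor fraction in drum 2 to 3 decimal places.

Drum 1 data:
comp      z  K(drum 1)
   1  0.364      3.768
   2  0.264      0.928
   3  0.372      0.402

V/F (drum 2) = 0.694

Drum 1:
Iterate (Newton) starting at ψ₁ = 0.5:
  ψ₁ = 0.500: g = 0.0856, g' = -0.763 → ψ₁ = 0.612
  ψ₁ = 0.612: g = 0.0031, g' = -0.717 → ψ₁ = 0.617
Converged at ψ₁ = 0.617.
Drum-1 compositions:
  1: x = 0.134, y = 0.507
  2: x = 0.276, y = 0.256
  3: x = 0.589, y = 0.237
Drum-2 feed = drum-1 liquid: z₂ = (0.1345, 0.2763, 0.5892).
Drum 2:
Let ψ₂ = V/F and solve Σ zᵢ(Kᵢ−1)/(1+ψ₂(Kᵢ−1)) = 0.
g(0) = ΣzᵢKᵢ − 1 = 0.650 and g(1) = 1 − Σzᵢ/Kᵢ = -0.091, so a root lies in (0, 1).
Iterate (Newton) starting at ψ₂ = 0.53:
  ψ₂ = 0.530: g = 0.0591, g' = -0.405 → ψ₂ = 0.676
  ψ₂ = 0.676: g = 0.0058, g' = -0.333 → ψ₂ = 0.693
  ψ₂ = 0.693: g = 0.0001, g' = -0.327 → ψ₂ = 0.694
Converged at ψ₂ = 0.694.
  1: x = 0.029, y = 0.181
  2: x = 0.202, y = 0.309
  3: x = 0.769, y = 0.510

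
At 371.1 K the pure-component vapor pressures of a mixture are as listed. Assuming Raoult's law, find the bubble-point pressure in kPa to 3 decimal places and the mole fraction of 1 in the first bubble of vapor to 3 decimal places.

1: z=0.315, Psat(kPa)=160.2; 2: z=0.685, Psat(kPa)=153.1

Pbub = 155.337 kPa, y_1 = 0.325

At the bubble point ψ → 0, so ΣzᵢKᵢ = 1 with Kᵢ = Pᵢˢᵃᵗ/P ⇒ P = ΣzᵢPᵢˢᵃᵗ.
P = 0.315·160.2 + 0.685·153.1 = 155.337 kPa
yᵢ = zᵢPᵢˢᵃᵗ/P ⇒ y_1 = 0.315·160.2/155.337 = 0.325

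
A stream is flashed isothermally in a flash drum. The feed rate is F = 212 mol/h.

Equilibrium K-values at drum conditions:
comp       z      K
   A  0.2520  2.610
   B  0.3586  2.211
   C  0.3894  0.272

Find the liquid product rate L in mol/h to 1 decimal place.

Let ψ = V/F and solve Σ zᵢ(Kᵢ−1)/(1+ψ(Kᵢ−1)) = 0.
Check two-phase: ΣzᵢKᵢ = 1.5565 > 1 and Σzᵢ/Kᵢ = 1.6904 > 1, so g(0) = 0.5565 > 0 and g(1) = -0.6904 < 0.
Iterate (Newton) starting at ψ = 0.5:
  ψ = 0.5000: g = 0.04953, g' = -0.9147 → ψ = 0.5542
  ψ = 0.5542: g = -0.00089, g' = -0.9506 → ψ = 0.5532
Converged at ψ = 0.5532.
Then V = ψ·F = 0.5532·212 = 117.3 mol/h and L = F − V = 94.7 mol/h.

L = 94.7 mol/h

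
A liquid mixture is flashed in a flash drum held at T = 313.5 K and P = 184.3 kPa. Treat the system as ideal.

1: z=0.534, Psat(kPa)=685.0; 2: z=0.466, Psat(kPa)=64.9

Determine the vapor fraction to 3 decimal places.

Raoult's law: Kᵢ = Pᵢˢᵃᵗ/P = Pᵢˢᵃᵗ/184.3.
  K_1 = 685.0/184.3 = 3.71677, K_2 = 64.9/184.3 = 0.35214
Let ψ = V/F and solve Σ zᵢ(Kᵢ−1)/(1+ψ(Kᵢ−1)) = 0.
Check two-phase: ΣzᵢKᵢ = 2.149 > 1 and Σzᵢ/Kᵢ = 1.467 > 1, so g(0) = 1.149 > 0 and g(1) = -0.467 < 0.
Iterate (Newton) starting at ψ = 0.68:
  ψ = 0.680: g = -0.0301, g' = -1.111 → ψ = 0.653
Converged at ψ = 0.653.

ψ = 0.653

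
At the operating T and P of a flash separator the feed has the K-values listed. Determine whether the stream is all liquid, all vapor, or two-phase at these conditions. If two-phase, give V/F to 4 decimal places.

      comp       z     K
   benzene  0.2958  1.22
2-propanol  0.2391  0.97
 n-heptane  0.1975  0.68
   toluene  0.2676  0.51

all liquid

ΣzᵢKᵢ = 0.8636; Σzᵢ/Kᵢ = 1.3041.
Since ΣzᵢKᵢ < 1 the mixture is below its bubble point — single liquid phase.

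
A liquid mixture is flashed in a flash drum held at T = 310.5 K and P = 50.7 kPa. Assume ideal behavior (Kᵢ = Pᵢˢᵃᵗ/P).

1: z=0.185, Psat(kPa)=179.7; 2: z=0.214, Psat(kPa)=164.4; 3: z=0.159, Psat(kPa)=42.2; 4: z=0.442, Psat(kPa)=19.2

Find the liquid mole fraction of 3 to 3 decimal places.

Raoult's law: Kᵢ = Pᵢˢᵃᵗ/P = Pᵢˢᵃᵗ/50.7.
  K_1 = 179.7/50.7 = 3.54438, K_2 = 164.4/50.7 = 3.24260, K_3 = 42.2/50.7 = 0.83235, K_4 = 19.2/50.7 = 0.37870
Rachford–Rice: g(V/F) = Σ zᵢ(Kᵢ−1)/(1+V/F(Kᵢ−1)) = 0.
g(0) = ΣzᵢKᵢ − 1 = 0.649 and g(1) = 1 − Σzᵢ/Kᵢ = -0.476, so a root lies in (0, 1).
Iterate (Newton) starting at V/F = 0.47:
  V/F = 0.470: g = 0.0312, g' = -0.849 → V/F = 0.507
Converged at V/F = 0.507.
Compositions from xᵢ = zᵢ/(1+V/F(Kᵢ−1)), yᵢ = Kᵢxᵢ:
  1: x = 0.081, y = 0.286
  2: x = 0.100, y = 0.325
  3: x = 0.174, y = 0.145
  4: x = 0.645, y = 0.244

x_3 = 0.174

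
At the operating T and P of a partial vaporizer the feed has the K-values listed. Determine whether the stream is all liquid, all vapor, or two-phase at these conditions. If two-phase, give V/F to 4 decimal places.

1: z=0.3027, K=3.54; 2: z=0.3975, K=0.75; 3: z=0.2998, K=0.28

two-phase, V/F = 0.3612

ΣzᵢKᵢ = 1.4536; Σzᵢ/Kᵢ = 1.6862.
Both exceed 1, so a two-phase solution exists.
Newton iteration, ψ⁰ = 0.58:
  ψ = 0.5800: g = -0.17598, g' = -0.8115 → ψ = 0.3631
  ψ = 0.3631: g = -0.00161, g' = -0.8435 → ψ = 0.3612
Converged at ψ = 0.3612.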